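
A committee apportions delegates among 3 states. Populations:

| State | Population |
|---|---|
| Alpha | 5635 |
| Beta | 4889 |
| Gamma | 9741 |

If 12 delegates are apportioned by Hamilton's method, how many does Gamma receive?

6

The standard divisor is 20265/12 ≈ 1688.75.
Standard quotas: Alpha 3.3368, Beta 2.8950, Gamma 5.7682.
Lower quotas: Alpha 3, Beta 2, Gamma 5 (sum 10, leaving 2 seats).
Remainders in descending order: Beta 0.8950, Gamma 0.7682, Alpha 0.3368.
The surplus seats go to Beta, Gamma.
Gamma receives 6.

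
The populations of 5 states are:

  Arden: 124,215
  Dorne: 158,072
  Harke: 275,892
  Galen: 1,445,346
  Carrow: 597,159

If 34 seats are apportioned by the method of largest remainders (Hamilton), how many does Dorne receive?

2

Standard divisor: 2600684 ÷ 34 ≈ 76490.706.
Standard quotas: Arden 1.6239, Dorne 2.0666, Harke 3.6069, Galen 18.8957, Carrow 7.8069.
Lower quotas: Arden 1, Dorne 2, Harke 3, Galen 18, Carrow 7 (sum 31, leaving 3 seats).
Remainders in descending order: Galen 0.8957, Carrow 0.8069, Arden 0.6239, Harke 0.6069, Dorne 0.0666.
Largest remainders: Galen, Carrow, Arden receive the extra seats.
Dorne receives 2.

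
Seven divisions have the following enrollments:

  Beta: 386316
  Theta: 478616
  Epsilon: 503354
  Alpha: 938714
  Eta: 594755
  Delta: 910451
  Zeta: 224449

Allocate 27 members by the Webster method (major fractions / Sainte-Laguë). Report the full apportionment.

Beta: 3; Theta: 3; Epsilon: 3; Alpha: 6; Eta: 4; Delta: 6; Zeta: 2

Standard divisor 4036655/27 ≈ 149505.741; standard quotas: Beta 2.584, Theta 3.201, Epsilon 3.367, Alpha 6.279, Eta 3.978, Delta 6.090, Zeta 1.501.
Rounding to the nearest integer gives Beta 3, Theta 3, Epsilon 3, Alpha 6, Eta 4, Delta 6, Zeta 2 — total 27, matching the house size, so no adjustment is needed.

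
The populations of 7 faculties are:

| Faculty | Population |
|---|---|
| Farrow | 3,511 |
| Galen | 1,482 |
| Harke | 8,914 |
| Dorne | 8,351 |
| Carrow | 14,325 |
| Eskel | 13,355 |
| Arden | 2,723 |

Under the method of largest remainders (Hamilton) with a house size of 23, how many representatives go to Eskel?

The standard divisor is 52661/23 ≈ 2289.609.
Standard quotas: Farrow 1.5334, Galen 0.6473, Harke 3.8932, Dorne 3.6473, Carrow 6.2565, Eskel 5.8329, Arden 1.1893.
Lower quotas: Farrow 1, Galen 0, Harke 3, Dorne 3, Carrow 6, Eskel 5, Arden 1 (sum 19, leaving 4 seats).
Remainders in descending order: Harke 0.8932, Eskel 0.8329, Dorne 0.6473, Galen 0.6473, Farrow 0.5334, Carrow 0.2565, Arden 0.1893.
Largest remainders: Harke, Eskel, Dorne, Galen receive the extra seats.
Eskel receives 6.

6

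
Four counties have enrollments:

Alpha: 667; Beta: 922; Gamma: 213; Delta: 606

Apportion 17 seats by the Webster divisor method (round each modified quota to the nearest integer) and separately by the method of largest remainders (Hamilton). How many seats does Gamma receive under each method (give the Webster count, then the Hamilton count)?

2 and 1

Webster: Alpha 5, Beta 6, Gamma 2, Delta 4.
Hamilton: Alpha 5, Beta 7, Gamma 1, Delta 4.
Gamma gets 2 under Webster and 1 under Hamilton.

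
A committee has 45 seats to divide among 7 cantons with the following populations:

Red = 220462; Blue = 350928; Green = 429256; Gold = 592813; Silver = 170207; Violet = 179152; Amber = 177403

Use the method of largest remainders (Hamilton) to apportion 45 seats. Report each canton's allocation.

Standard divisor: 2120221 ÷ 45 ≈ 47116.022.
Standard quotas: Red 4.6791, Blue 7.4482, Green 9.1106, Gold 12.5820, Silver 3.6125, Violet 3.8024, Amber 3.7652.
Lower quotas: Red 4, Blue 7, Green 9, Gold 12, Silver 3, Violet 3, Amber 3 (sum 41, leaving 4 seats).
Remainders in descending order: Violet 0.8024, Amber 0.7652, Red 0.6791, Silver 0.6125, Gold 0.5820, Blue 0.4482, Green 0.1106.
Largest remainders: Violet, Amber, Red, Silver receive the extra seats.

Red: 5, Blue: 7, Green: 9, Gold: 12, Silver: 4, Violet: 4, Amber: 4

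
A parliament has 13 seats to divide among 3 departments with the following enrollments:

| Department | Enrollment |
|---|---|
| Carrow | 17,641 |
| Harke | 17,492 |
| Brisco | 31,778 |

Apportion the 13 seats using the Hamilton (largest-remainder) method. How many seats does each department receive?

Carrow 4, Harke 3, Brisco 6

Total 66911; standard divisor 66911/13 = 5147.
Standard quotas: Carrow 3.4274, Harke 3.3985, Brisco 6.1741.
Lower quotas: Carrow 3, Harke 3, Brisco 6 (sum 12, leaving 1 seat).
Remainders in descending order: Carrow 0.4274, Harke 0.3985, Brisco 0.1741.
Largest remainder: Carrow receives the extra seat.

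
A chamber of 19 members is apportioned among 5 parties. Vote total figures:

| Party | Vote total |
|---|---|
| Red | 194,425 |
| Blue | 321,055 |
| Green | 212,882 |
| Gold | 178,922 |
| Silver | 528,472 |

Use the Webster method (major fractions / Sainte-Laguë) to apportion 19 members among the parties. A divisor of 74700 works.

With modified divisor 74700: modified quotas Red 2.603, Blue 4.298, Green 2.850, Gold 2.395, Silver 7.075.
Rounding to the nearest integer: Red 3, Blue 4, Green 3, Gold 2, Silver 7 (total 19).

Red=3; Blue=4; Green=3; Gold=2; Silver=7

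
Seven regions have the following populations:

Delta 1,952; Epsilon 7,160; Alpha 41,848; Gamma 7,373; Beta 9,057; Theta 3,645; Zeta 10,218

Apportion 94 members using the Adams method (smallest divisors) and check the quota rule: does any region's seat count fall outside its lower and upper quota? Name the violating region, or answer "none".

Alpha

Standard quotas: Delta 2.258, Epsilon 8.283, Alpha 48.413, Gamma 8.530, Beta 10.478, Theta 4.217, Zeta 11.821.
Adams allocation: Delta 3, Epsilon 8, Alpha 47, Gamma 9, Beta 10, Theta 5, Zeta 12.
Alpha has quota 48.413 (lower 48, upper 49) but receives 47 — outside the quota interval.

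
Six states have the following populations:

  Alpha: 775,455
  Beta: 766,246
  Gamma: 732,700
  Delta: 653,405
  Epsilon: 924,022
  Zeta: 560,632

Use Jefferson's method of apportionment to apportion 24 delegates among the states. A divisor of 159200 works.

Alpha 4, Beta 4, Gamma 4, Delta 4, Epsilon 5, Zeta 3

With modified divisor 159200: modified quotas Alpha 4.871, Beta 4.813, Gamma 4.602, Delta 4.104, Epsilon 5.804, Zeta 3.522.
Rounding down: Alpha 4, Beta 4, Gamma 4, Delta 4, Epsilon 5, Zeta 3 (total 24).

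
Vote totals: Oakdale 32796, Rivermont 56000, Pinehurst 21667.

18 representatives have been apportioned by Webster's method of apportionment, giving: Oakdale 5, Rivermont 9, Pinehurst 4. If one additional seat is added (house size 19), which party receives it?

Oakdale

Priority for the next seat is population ÷ (current seats + 0.5).
Priorities: Oakdale 5962.909, Rivermont 5894.737, Pinehurst 4814.889.
Highest priority: Oakdale.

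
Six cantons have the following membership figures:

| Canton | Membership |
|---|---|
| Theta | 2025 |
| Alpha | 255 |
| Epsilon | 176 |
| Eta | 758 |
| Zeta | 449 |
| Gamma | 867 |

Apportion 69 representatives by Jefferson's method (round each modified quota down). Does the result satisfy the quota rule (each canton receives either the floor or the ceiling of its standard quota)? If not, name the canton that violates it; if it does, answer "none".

Standard quotas: Theta 30.844, Alpha 3.884, Epsilon 2.681, Eta 11.546, Zeta 6.839, Gamma 13.206.
Jefferson allocation: Theta 32, Alpha 4, Epsilon 2, Eta 11, Zeta 7, Gamma 13.
Theta has quota 30.844 (lower 30, upper 31) but receives 32 — outside the quota interval.

Theta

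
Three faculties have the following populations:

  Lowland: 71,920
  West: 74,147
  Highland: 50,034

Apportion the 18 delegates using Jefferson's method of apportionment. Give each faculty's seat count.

Lowland=7, West=7, Highland=4

Standard divisor 196101/18 ≈ 10894.5; standard quotas: Lowland 6.601, West 6.806, Highland 4.593.
Rounding down gives 6, 6, 4 = 16 seats, so the divisor must be adjusted.
With modified divisor 10100: modified quotas Lowland 7.121, West 7.341, Highland 4.954.
Rounding down: Lowland 7, West 7, Highland 4 (total 18).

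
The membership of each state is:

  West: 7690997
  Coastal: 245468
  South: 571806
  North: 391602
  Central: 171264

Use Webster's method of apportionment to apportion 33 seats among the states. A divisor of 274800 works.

West: 28; Coastal: 1; South: 2; North: 1; Central: 1

With modified divisor 274800: modified quotas West 27.988, Coastal 0.893, South 2.081, North 1.425, Central 0.623.
Rounding to the nearest integer: West 28, Coastal 1, South 2, North 1, Central 1 (total 33).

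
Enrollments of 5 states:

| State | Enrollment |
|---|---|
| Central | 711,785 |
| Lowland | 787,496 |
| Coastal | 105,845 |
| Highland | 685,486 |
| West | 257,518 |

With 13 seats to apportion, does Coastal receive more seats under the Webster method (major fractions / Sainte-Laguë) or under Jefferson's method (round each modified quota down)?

Webster

Webster: Central 4, Lowland 4, Coastal 1, Highland 3, West 1.
Jefferson: Central 4, Lowland 4, Coastal 0, Highland 4, West 1.
Coastal gets 1 under Webster and 0 under Jefferson.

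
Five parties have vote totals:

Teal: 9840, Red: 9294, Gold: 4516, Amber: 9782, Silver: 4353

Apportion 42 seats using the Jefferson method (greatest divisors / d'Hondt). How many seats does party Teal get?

Standard divisor 37785/42 ≈ 899.643; standard quotas: Teal 10.938, Red 10.331, Gold 5.020, Amber 10.873, Silver 4.839.
Rounding down gives 10, 10, 5, 10, 4 = 39 seats, so the divisor must be adjusted.
With modified divisor 860: modified quotas Teal 11.442, Red 10.807, Gold 5.251, Amber 11.374, Silver 5.062.
Rounding down: Teal 11, Red 10, Gold 5, Amber 11, Silver 5 (total 42).
Teal receives 11.

11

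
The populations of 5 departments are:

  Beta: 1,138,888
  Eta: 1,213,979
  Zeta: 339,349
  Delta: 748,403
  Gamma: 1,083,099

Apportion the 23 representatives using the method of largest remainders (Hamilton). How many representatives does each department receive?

Standard divisor: 4523718 ÷ 23 ≈ 196683.391.
Standard quotas: Beta 5.7905, Eta 6.1722, Zeta 1.7254, Delta 3.8051, Gamma 5.5068.
Lower quotas: Beta 5, Eta 6, Zeta 1, Delta 3, Gamma 5 (sum 20, leaving 3 seats).
Remainders in descending order: Delta 0.8051, Beta 0.7905, Zeta 0.7254, Gamma 0.5068, Eta 0.1722.
Largest remainders: Delta, Beta, Zeta receive the extra seats.

Beta: 6, Eta: 6, Zeta: 2, Delta: 4, Gamma: 5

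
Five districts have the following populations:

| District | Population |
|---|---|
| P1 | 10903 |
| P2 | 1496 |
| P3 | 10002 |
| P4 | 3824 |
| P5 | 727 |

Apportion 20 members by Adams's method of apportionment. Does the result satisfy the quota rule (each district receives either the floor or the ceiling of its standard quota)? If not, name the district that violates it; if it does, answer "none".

Standard quotas: P1 8.091, P2 1.110, P3 7.422, P4 2.838, P5 0.539.
Adams allocation: P1 8, P2 1, P3 7, P4 3, P5 1.
Every allocation lies between the lower and upper quota.

none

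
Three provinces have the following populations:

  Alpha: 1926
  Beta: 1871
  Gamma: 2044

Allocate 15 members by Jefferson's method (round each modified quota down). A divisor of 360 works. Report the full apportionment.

With modified divisor 360: modified quotas Alpha 5.350, Beta 5.197, Gamma 5.678.
Rounding down: Alpha 5, Beta 5, Gamma 5 (total 15).

Alpha: 5, Beta: 5, Gamma: 5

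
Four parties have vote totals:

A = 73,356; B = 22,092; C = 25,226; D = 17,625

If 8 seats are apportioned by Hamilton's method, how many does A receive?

The standard divisor is 138299/8 ≈ 17287.375.
Standard quotas: A 4.2433, B 1.2779, C 1.4592, D 1.0195.
Lower quotas: A 4, B 1, C 1, D 1 (sum 7, leaving 1 seat).
Remainders in descending order: C 0.4592, B 0.2779, A 0.2433, D 0.0195.
Largest remainder: C receives the extra seat.
A receives 4.

4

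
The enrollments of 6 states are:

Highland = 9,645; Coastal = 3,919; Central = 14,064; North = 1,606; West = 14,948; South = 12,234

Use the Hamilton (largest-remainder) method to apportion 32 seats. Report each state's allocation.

Highland=5; Coastal=2; Central=8; North=1; West=9; South=7

Total 56416; standard divisor 56416/32 = 1763.
Standard quotas: Highland 5.4708, Coastal 2.2229, Central 7.9773, North 0.9109, West 8.4787, South 6.9393.
Lower quotas: Highland 5, Coastal 2, Central 7, North 0, West 8, South 6 (sum 28, leaving 4 seats).
Remainders in descending order: Central 0.9773, South 0.9393, North 0.9109, West 0.4787, Highland 0.4708, Coastal 0.2229.
Largest remainders: Central, South, North, West receive the extra seats.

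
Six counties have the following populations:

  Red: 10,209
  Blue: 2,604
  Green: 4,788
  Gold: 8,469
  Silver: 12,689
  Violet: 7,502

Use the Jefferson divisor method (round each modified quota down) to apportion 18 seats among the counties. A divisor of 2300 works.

Red: 4, Blue: 1, Green: 2, Gold: 3, Silver: 5, Violet: 3

With modified divisor 2300: modified quotas Red 4.439, Blue 1.132, Green 2.082, Gold 3.682, Silver 5.517, Violet 3.262.
Rounding down: Red 4, Blue 1, Green 2, Gold 3, Silver 5, Violet 3 (total 18).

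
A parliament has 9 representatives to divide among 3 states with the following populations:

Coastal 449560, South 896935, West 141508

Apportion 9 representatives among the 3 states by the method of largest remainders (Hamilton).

Coastal=3, South=5, West=1

Standard divisor: 1488003 ÷ 9 ≈ 165333.667.
Standard quotas: Coastal 2.7191, South 5.4250, West 0.8559.
Lower quotas: Coastal 2, South 5, West 0 (sum 7, leaving 2 seats).
Remainders in descending order: West 0.8559, Coastal 0.7191, South 0.4250.
Largest remainders: West, Coastal receive the extra seats.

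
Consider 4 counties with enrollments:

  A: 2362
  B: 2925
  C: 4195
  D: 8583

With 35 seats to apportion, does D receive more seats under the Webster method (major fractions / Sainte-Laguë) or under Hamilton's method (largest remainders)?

Hamilton

Webster: A 5, B 6, C 8, D 16.
Hamilton: A 4, B 6, C 8, D 17.
D gets 16 under Webster and 17 under Hamilton.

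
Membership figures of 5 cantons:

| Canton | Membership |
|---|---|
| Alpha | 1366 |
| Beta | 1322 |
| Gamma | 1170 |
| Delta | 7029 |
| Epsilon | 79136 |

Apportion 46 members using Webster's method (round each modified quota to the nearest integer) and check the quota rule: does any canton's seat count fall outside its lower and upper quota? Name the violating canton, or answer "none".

Epsilon

Standard quotas: Alpha 0.698, Beta 0.676, Gamma 0.598, Delta 3.592, Epsilon 40.437.
Webster allocation: Alpha 1, Beta 1, Gamma 1, Delta 4, Epsilon 39.
Epsilon has quota 40.437 (lower 40, upper 41) but receives 39 — outside the quota interval.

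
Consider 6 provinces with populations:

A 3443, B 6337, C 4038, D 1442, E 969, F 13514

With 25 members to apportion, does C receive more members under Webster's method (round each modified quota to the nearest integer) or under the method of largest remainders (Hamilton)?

Webster: A 3, B 5, C 3, D 1, E 1, F 12.
Hamilton: A 3, B 5, C 4, D 1, E 1, F 11.
C gets 3 under Webster and 4 under Hamilton.

Hamilton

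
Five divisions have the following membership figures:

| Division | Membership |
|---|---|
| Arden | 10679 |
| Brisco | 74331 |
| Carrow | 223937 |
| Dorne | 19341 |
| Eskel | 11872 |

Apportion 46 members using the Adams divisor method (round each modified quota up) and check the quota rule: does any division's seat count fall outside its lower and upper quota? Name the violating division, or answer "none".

Standard quotas: Arden 1.444, Brisco 10.052, Carrow 30.283, Dorne 2.615, Eskel 1.605.
Adams allocation: Arden 2, Brisco 10, Carrow 29, Dorne 3, Eskel 2.
Carrow has quota 30.283 (lower 30, upper 31) but receives 29 — outside the quota interval.

Carrow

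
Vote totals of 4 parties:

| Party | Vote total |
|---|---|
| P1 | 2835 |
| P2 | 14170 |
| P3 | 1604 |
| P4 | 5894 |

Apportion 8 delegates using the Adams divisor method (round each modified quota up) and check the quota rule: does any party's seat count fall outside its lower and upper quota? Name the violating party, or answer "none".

Standard quotas: P1 0.926, P2 4.626, P3 0.524, P4 1.924.
Adams allocation: P1 1, P2 4, P3 1, P4 2.
Every allocation lies between the lower and upper quota.

none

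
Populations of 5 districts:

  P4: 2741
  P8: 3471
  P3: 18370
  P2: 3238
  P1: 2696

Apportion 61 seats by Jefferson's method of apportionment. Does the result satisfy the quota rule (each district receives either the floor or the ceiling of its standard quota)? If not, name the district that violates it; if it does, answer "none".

P3

Standard quotas: P4 5.479, P8 6.938, P3 36.721, P2 6.473, P1 5.389.
Jefferson allocation: P4 5, P8 7, P3 38, P2 6, P1 5.
P3 has quota 36.721 (lower 36, upper 37) but receives 38 — outside the quota interval.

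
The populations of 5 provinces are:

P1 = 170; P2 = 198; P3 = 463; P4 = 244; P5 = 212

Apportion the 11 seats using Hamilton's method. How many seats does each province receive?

Standard divisor: 1287 ÷ 11 = 117.
Standard quotas: P1 1.453, P2 1.692, P3 3.957, P4 2.085, P5 1.812.
Lower quotas: P1 1, P2 1, P3 3, P4 2, P5 1 (sum 8, leaving 3 seats).
Remainders in descending order: P3 0.957, P5 0.812, P2 0.692, P1 0.453, P4 0.085.
The surplus seats go to P3, P5, P2.

P1 1; P2 2; P3 4; P4 2; P5 2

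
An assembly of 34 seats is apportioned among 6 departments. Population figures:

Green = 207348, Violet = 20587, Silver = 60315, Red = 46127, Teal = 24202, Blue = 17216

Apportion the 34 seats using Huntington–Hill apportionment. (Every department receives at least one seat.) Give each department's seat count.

With divisor 11112: modified quotas Green 18.660, Violet 1.853, Silver 5.428, Red 4.151, Teal 2.178, Blue 1.549.
Geometric-mean thresholds: Green √(18·19)=18.493, Violet √(1·2)=1.414, Silver √(5·6)=5.477, Red √(4·5)=4.472, Teal √(2·3)=2.449, Blue √(1·2)=1.414.
Each quota rounded against its threshold gives Green 19, Violet 2, Silver 5, Red 4, Teal 2, Blue 2 (total 34).

Green 19; Violet 2; Silver 5; Red 4; Teal 2; Blue 2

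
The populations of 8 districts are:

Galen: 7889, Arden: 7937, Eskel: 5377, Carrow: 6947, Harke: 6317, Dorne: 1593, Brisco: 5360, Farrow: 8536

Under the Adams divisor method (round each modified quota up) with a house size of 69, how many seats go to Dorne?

3

Standard divisor 49956/69 ≈ 724; standard quotas: Galen 10.896, Arden 10.963, Eskel 7.427, Carrow 9.595, Harke 8.725, Dorne 2.200, Brisco 7.403, Farrow 11.790.
Rounding up gives 11, 11, 8, 10, 9, 3, 8, 12 = 72 seats, so the divisor must be adjusted.
With modified divisor 774: modified quotas Galen 10.193, Arden 10.255, Eskel 6.947, Carrow 8.975, Harke 8.161, Dorne 2.058, Brisco 6.925, Farrow 11.028.
Rounding up: Galen 11, Arden 11, Eskel 7, Carrow 9, Harke 9, Dorne 3, Brisco 7, Farrow 12 (total 69).
Dorne receives 3.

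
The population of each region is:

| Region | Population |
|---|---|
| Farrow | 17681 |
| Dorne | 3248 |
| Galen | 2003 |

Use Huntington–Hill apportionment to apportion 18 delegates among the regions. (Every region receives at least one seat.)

With divisor 1318: modified quotas Farrow 13.415, Dorne 2.464, Galen 1.520.
Geometric-mean thresholds: Farrow √(13·14)=13.491, Dorne √(2·3)=2.449, Galen √(1·2)=1.414.
Each quota rounded against its threshold gives Farrow 13, Dorne 3, Galen 2 (total 18).

Farrow=13, Dorne=3, Galen=2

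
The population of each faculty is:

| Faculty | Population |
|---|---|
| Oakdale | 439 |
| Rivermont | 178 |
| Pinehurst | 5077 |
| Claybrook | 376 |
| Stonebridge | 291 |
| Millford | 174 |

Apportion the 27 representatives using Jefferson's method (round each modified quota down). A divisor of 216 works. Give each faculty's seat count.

Oakdale 2, Rivermont 0, Pinehurst 23, Claybrook 1, Stonebridge 1, Millford 0

With modified divisor 216: modified quotas Oakdale 2.032, Rivermont 0.824, Pinehurst 23.505, Claybrook 1.741, Stonebridge 1.347, Millford 0.806.
Rounding down: Oakdale 2, Rivermont 0, Pinehurst 23, Claybrook 1, Stonebridge 1, Millford 0 (total 27).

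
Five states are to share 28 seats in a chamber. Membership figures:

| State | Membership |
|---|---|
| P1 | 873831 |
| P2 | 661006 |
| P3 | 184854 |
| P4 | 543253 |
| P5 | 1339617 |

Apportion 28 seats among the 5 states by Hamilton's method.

The standard divisor is 3602561/28 ≈ 128662.893.
Standard quotas: P1 6.7916, P2 5.1375, P3 1.4367, P4 4.2223, P5 10.4118.
Lower quotas: P1 6, P2 5, P3 1, P4 4, P5 10 (sum 26, leaving 2 seats).
Remainders in descending order: P1 0.7916, P3 0.4367, P5 0.4118, P4 0.2223, P2 0.1375.
The surplus seats go to P1, P3.

P1 7, P2 5, P3 2, P4 4, P5 10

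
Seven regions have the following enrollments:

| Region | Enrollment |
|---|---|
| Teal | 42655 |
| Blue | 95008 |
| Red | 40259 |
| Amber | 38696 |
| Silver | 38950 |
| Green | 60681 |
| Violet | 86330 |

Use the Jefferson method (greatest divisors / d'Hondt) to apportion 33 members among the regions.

Standard divisor 402579/33 ≈ 12199.364; standard quotas: Teal 3.496, Blue 7.788, Red 3.300, Amber 3.172, Silver 3.193, Green 4.974, Violet 7.077.
Rounding down gives 3, 7, 3, 3, 3, 4, 7 = 30 seats, so the divisor must be adjusted.
With modified divisor 10730: modified quotas Teal 3.975, Blue 8.854, Red 3.752, Amber 3.606, Silver 3.630, Green 5.655, Violet 8.046.
Rounding down: Teal 3, Blue 8, Red 3, Amber 3, Silver 3, Green 5, Violet 8 (total 33).

Teal 3, Blue 8, Red 3, Amber 3, Silver 3, Green 5, Violet 8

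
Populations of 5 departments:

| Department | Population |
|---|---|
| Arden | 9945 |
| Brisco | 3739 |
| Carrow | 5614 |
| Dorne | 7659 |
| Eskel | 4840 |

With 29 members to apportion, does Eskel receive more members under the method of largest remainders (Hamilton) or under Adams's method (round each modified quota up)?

Hamilton: Arden 9, Brisco 3, Carrow 5, Dorne 7, Eskel 5.
Adams: Arden 9, Brisco 4, Carrow 5, Dorne 7, Eskel 4.
Eskel gets 5 under Hamilton and 4 under Adams.

Hamilton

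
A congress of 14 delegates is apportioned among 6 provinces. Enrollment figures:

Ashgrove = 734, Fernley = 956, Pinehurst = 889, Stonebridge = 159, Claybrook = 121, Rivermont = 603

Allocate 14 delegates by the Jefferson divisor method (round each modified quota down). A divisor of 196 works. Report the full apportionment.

With modified divisor 196: modified quotas Ashgrove 3.745, Fernley 4.878, Pinehurst 4.536, Stonebridge 0.811, Claybrook 0.617, Rivermont 3.077.
Rounding down: Ashgrove 3, Fernley 4, Pinehurst 4, Stonebridge 0, Claybrook 0, Rivermont 3 (total 14).

Ashgrove 3, Fernley 4, Pinehurst 4, Stonebridge 0, Claybrook 0, Rivermont 3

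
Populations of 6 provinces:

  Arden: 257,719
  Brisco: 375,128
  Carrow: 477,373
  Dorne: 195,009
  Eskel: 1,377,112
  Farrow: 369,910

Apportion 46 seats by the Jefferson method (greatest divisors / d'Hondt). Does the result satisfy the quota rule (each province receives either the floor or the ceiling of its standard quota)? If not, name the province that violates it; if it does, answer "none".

Standard quotas: Arden 3.884, Brisco 5.653, Carrow 7.194, Dorne 2.939, Eskel 20.754, Farrow 5.575.
Jefferson allocation: Arden 4, Brisco 5, Carrow 7, Dorne 3, Eskel 22, Farrow 5.
Eskel has quota 20.754 (lower 20, upper 21) but receives 22 — outside the quota interval.

Eskel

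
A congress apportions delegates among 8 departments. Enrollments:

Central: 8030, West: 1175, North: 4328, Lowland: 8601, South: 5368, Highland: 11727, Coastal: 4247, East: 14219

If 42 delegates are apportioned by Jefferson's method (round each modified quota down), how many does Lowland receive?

6

Standard divisor 57695/42 ≈ 1373.69; standard quotas: Central 5.846, West 0.855, North 3.151, Lowland 6.261, South 3.908, Highland 8.537, Coastal 3.092, East 10.351.
Rounding down gives 5, 0, 3, 6, 3, 8, 3, 10 = 38 seats, so the divisor must be adjusted.
With modified divisor 1260: modified quotas Central 6.373, West 0.933, North 3.435, Lowland 6.826, South 4.260, Highland 9.307, Coastal 3.371, East 11.285.
Rounding down: Central 6, West 0, North 3, Lowland 6, South 4, Highland 9, Coastal 3, East 11 (total 42).
Lowland receives 6.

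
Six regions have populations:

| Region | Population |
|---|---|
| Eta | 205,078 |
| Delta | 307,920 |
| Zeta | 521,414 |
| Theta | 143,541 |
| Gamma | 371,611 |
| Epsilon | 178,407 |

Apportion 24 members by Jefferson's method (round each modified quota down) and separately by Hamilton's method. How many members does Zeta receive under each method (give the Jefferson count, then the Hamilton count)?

8 and 7

Jefferson: Eta 3, Delta 4, Zeta 8, Theta 2, Gamma 5, Epsilon 2.
Hamilton: Eta 3, Delta 4, Zeta 7, Theta 2, Gamma 5, Epsilon 3.
Zeta gets 8 under Jefferson and 7 under Hamilton.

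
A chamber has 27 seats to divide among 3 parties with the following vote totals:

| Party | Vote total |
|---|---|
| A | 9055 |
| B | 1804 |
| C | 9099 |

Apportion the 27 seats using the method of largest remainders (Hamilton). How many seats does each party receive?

A 12, B 3, C 12

Total 19958; standard divisor 19958/27 ≈ 739.185.
Standard quotas: A 12.2500, B 2.4405, C 12.3095.
Lower quotas: A 12, B 2, C 12 (sum 26, leaving 1 seat).
Remainders in descending order: B 0.4405, C 0.3095, A 0.2500.
Largest remainder: B receives the extra seat.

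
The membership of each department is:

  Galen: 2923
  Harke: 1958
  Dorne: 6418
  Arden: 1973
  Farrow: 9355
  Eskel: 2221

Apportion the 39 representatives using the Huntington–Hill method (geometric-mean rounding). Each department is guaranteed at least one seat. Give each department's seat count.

Galen: 5, Harke: 3, Dorne: 10, Arden: 3, Farrow: 15, Eskel: 3

With divisor 643: modified quotas Galen 4.546, Harke 3.045, Dorne 9.981, Arden 3.068, Farrow 14.549, Eskel 3.454.
Geometric-mean thresholds: Galen √(4·5)=4.472, Harke √(3·4)=3.464, Dorne √(9·10)=9.487, Arden √(3·4)=3.464, Farrow √(14·15)=14.491, Eskel √(3·4)=3.464.
Each quota rounded against its threshold gives Galen 5, Harke 3, Dorne 10, Arden 3, Farrow 15, Eskel 3 (total 39).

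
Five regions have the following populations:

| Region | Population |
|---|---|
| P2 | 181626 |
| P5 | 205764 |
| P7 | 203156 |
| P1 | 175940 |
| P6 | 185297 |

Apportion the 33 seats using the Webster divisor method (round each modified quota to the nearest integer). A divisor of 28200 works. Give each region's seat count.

With modified divisor 28200: modified quotas P2 6.441, P5 7.297, P7 7.204, P1 6.239, P6 6.571.
Rounding to the nearest integer: P2 6, P5 7, P7 7, P1 6, P6 7 (total 33).

P2 6, P5 7, P7 7, P1 6, P6 7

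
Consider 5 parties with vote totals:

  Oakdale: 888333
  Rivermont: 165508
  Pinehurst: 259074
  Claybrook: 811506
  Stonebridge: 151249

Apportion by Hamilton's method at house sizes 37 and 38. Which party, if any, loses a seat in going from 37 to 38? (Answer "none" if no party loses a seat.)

At 37 seats: Oakdale 14, Rivermont 3, Pinehurst 4, Claybrook 13, Stonebridge 3.
At 38 seats: Oakdale 15, Rivermont 3, Pinehurst 4, Claybrook 14, Stonebridge 2.
Stonebridge drops from 3 to 2.

Stonebridge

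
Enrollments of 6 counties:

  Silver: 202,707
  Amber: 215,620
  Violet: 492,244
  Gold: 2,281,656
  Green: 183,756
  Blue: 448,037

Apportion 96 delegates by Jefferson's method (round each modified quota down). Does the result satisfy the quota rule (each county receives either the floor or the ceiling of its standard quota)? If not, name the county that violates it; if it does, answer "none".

Standard quotas: Silver 5.089, Amber 5.413, Violet 12.358, Gold 57.280, Green 4.613, Blue 11.248.
Jefferson allocation: Silver 5, Amber 5, Violet 12, Gold 59, Green 4, Blue 11.
Gold has quota 57.280 (lower 57, upper 58) but receives 59 — outside the quota interval.

Gold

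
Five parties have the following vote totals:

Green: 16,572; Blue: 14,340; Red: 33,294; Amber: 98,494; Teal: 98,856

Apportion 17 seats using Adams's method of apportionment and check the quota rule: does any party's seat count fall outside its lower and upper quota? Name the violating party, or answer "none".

Standard quotas: Green 1.077, Blue 0.932, Red 2.164, Amber 6.402, Teal 6.425.
Adams allocation: Green 1, Blue 1, Red 3, Amber 6, Teal 6.
Every allocation lies between the lower and upper quota.

none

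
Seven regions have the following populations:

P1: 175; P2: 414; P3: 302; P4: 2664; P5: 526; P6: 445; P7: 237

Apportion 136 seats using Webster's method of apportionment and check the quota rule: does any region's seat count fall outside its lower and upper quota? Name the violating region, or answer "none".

P4

Standard quotas: P1 4.997, P2 11.821, P3 8.623, P4 76.066, P5 15.019, P6 12.706, P7 6.767.
Webster allocation: P1 5, P2 12, P3 9, P4 75, P5 15, P6 13, P7 7.
P4 has quota 76.066 (lower 76, upper 77) but receives 75 — outside the quota interval.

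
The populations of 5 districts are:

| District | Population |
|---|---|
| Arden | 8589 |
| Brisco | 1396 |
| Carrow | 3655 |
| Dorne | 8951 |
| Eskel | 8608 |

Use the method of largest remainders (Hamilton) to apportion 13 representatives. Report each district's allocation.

The standard divisor is 31199/13 ≈ 2399.923.
Standard quotas: Arden 3.5789, Brisco 0.5817, Carrow 1.5230, Dorne 3.7297, Eskel 3.5868.
Lower quotas: Arden 3, Brisco 0, Carrow 1, Dorne 3, Eskel 3 (sum 10, leaving 3 seats).
Remainders in descending order: Dorne 0.7297, Eskel 0.5868, Brisco 0.5817, Arden 0.5789, Carrow 0.5230.
The surplus seats go to Dorne, Eskel, Brisco.

Arden 3, Brisco 1, Carrow 1, Dorne 4, Eskel 4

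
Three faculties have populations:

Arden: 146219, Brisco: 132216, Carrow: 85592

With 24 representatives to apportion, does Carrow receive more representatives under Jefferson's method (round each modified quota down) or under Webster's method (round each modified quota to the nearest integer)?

Webster

Jefferson: Arden 10, Brisco 9, Carrow 5.
Webster: Arden 9, Brisco 9, Carrow 6.
Carrow gets 5 under Jefferson and 6 under Webster.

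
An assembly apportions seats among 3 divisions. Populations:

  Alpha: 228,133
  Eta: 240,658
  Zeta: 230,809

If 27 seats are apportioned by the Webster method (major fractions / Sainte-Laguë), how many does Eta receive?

9

Standard divisor 699600/27 ≈ 25911.111; standard quotas: Alpha 8.804, Eta 9.288, Zeta 8.908.
Rounding to the nearest integer gives Alpha 9, Eta 9, Zeta 9 — total 27, matching the house size, so no adjustment is needed.
Eta receives 9.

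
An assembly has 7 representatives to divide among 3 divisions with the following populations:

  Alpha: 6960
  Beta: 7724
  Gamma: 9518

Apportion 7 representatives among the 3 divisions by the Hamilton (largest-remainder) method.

Alpha 2, Beta 2, Gamma 3

The standard divisor is 24202/7 ≈ 3457.429.
Standard quotas: Alpha 2.0131, Beta 2.2340, Gamma 2.7529.
Lower quotas: Alpha 2, Beta 2, Gamma 2 (sum 6, leaving 1 seat).
Remainders in descending order: Gamma 0.7529, Beta 0.2340, Alpha 0.0131.
The surplus seat goes to Gamma.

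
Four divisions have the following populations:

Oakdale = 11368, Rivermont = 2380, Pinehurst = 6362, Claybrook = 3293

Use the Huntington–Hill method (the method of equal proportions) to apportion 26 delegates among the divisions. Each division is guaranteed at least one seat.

With divisor 930: modified quotas Oakdale 12.224, Rivermont 2.559, Pinehurst 6.841, Claybrook 3.541.
Geometric-mean thresholds: Oakdale √(12·13)=12.490, Rivermont √(2·3)=2.449, Pinehurst √(6·7)=6.481, Claybrook √(3·4)=3.464.
Each quota rounded against its threshold gives Oakdale 12, Rivermont 3, Pinehurst 7, Claybrook 4 (total 26).

Oakdale: 12, Rivermont: 3, Pinehurst: 7, Claybrook: 4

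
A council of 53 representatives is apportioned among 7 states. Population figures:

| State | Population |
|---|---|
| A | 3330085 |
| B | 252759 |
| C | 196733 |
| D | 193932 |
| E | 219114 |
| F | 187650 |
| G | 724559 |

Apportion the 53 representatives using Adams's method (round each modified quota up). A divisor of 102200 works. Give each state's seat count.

With modified divisor 102200: modified quotas A 32.584, B 2.473, C 1.925, D 1.898, E 2.144, F 1.836, G 7.090.
Rounding up: A 33, B 3, C 2, D 2, E 3, F 2, G 8 (total 53).

A=33, B=3, C=2, D=2, E=3, F=2, G=8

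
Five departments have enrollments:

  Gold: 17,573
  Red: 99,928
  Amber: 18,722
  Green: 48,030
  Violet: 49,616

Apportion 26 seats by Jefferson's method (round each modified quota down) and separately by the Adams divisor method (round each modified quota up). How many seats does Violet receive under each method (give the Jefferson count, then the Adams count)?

Jefferson: Gold 2, Red 12, Amber 2, Green 5, Violet 5.
Adams: Gold 2, Red 11, Amber 2, Green 5, Violet 6.
Violet gets 5 under Jefferson and 6 under Adams.

5 and 6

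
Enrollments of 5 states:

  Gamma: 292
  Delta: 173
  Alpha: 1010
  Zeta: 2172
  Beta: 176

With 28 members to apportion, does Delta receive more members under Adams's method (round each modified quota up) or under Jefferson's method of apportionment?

Adams: Gamma 2, Delta 2, Alpha 7, Zeta 15, Beta 2.
Jefferson: Gamma 2, Delta 1, Alpha 7, Zeta 17, Beta 1.
Delta gets 2 under Adams and 1 under Jefferson.

Adams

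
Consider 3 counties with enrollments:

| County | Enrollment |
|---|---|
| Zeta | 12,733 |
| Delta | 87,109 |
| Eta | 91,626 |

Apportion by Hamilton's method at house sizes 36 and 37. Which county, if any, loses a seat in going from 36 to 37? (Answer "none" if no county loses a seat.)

Zeta

At 36 seats: Zeta 3, Delta 16, Eta 17.
At 37 seats: Zeta 2, Delta 17, Eta 18.
Zeta drops from 3 to 2.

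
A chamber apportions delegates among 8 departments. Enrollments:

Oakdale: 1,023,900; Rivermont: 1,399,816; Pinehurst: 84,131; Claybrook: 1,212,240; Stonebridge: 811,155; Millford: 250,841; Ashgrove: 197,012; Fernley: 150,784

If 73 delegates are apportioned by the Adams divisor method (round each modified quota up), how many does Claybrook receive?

17

Standard divisor 5129879/73 ≈ 70272.315; standard quotas: Oakdale 14.570, Rivermont 19.920, Pinehurst 1.197, Claybrook 17.251, Stonebridge 11.543, Millford 3.570, Ashgrove 2.804, Fernley 2.146.
Rounding up gives 15, 20, 2, 18, 12, 4, 3, 3 = 77 seats, so the divisor must be adjusted.
With modified divisor 74600: modified quotas Oakdale 13.725, Rivermont 18.764, Pinehurst 1.128, Claybrook 16.250, Stonebridge 10.873, Millford 3.362, Ashgrove 2.641, Fernley 2.021.
Rounding up: Oakdale 14, Rivermont 19, Pinehurst 2, Claybrook 17, Stonebridge 11, Millford 4, Ashgrove 3, Fernley 3 (total 73).
Claybrook receives 17.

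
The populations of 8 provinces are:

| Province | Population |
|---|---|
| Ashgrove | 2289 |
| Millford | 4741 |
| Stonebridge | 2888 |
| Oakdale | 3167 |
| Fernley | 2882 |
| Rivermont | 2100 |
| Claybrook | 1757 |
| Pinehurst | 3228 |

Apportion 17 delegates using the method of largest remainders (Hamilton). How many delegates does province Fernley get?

The standard divisor is 23052/17 = 1356.
Standard quotas: Ashgrove 1.688, Millford 3.496, Stonebridge 2.130, Oakdale 2.336, Fernley 2.125, Rivermont 1.549, Claybrook 1.296, Pinehurst 2.381.
Lower quotas: Ashgrove 1, Millford 3, Stonebridge 2, Oakdale 2, Fernley 2, Rivermont 1, Claybrook 1, Pinehurst 2 (sum 14, leaving 3 seats).
Remainders in descending order: Ashgrove 0.688, Rivermont 0.549, Millford 0.496, Pinehurst 0.381, Oakdale 0.336, Claybrook 0.296, Stonebridge 0.130, Fernley 0.125.
The surplus seats go to Ashgrove, Rivermont, Millford.
Fernley receives 2.

2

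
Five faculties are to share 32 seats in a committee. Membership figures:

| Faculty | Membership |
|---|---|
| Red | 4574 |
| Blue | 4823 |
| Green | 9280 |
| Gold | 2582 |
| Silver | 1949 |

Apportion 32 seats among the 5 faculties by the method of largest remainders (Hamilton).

The standard divisor is 23208/32 ≈ 725.25.
Standard quotas: Red 6.3068, Blue 6.6501, Green 12.7956, Gold 3.5602, Silver 2.6873.
Lower quotas: Red 6, Blue 6, Green 12, Gold 3, Silver 2 (sum 29, leaving 3 seats).
Remainders in descending order: Green 0.7956, Silver 0.6873, Blue 0.6501, Gold 0.5602, Red 0.3068.
Largest remainders: Green, Silver, Blue receive the extra seats.

Red 6, Blue 7, Green 13, Gold 3, Silver 3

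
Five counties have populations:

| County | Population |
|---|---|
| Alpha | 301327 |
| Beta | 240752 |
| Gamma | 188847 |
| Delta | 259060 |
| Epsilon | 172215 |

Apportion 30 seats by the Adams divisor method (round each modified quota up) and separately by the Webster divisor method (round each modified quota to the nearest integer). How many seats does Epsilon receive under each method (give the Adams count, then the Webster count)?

Adams: Alpha 7, Beta 6, Gamma 5, Delta 7, Epsilon 5.
Webster: Alpha 8, Beta 6, Gamma 5, Delta 7, Epsilon 4.
Epsilon gets 5 under Adams and 4 under Webster.

5 and 4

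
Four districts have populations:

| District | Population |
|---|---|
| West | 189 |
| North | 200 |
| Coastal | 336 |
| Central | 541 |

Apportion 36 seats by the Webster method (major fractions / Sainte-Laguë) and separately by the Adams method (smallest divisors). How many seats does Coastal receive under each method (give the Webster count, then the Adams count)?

Webster: West 5, North 6, Coastal 10, Central 15.
Adams: West 6, North 6, Coastal 9, Central 15.
Coastal gets 10 under Webster and 9 under Adams.

10 and 9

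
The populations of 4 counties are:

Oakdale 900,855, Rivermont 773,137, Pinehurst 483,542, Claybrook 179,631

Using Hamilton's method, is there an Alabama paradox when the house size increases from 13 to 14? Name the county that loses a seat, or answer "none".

none

At 13 seats: Oakdale 5, Rivermont 4, Pinehurst 3, Claybrook 1.
At 14 seats: Oakdale 5, Rivermont 5, Pinehurst 3, Claybrook 1.
No county's allocation decreased.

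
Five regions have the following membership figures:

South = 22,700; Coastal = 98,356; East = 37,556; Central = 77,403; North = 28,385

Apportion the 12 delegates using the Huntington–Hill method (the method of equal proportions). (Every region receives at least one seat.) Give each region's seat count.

South 1, Coastal 4, East 2, Central 4, North 1

With divisor 22169: modified quotas South 1.024, Coastal 4.437, East 1.694, Central 3.491, North 1.280.
Geometric-mean thresholds: South √(1·2)=1.414, Coastal √(4·5)=4.472, East √(1·2)=1.414, Central √(3·4)=3.464, North √(1·2)=1.414.
Each quota rounded against its threshold gives South 1, Coastal 4, East 2, Central 4, North 1 (total 12).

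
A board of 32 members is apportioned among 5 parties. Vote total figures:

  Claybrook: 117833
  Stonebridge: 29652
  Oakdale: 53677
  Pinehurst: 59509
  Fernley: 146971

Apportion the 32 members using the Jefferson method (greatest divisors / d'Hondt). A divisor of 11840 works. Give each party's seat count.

Claybrook 9, Stonebridge 2, Oakdale 4, Pinehurst 5, Fernley 12

With modified divisor 11840: modified quotas Claybrook 9.952, Stonebridge 2.504, Oakdale 4.534, Pinehurst 5.026, Fernley 12.413.
Rounding down: Claybrook 9, Stonebridge 2, Oakdale 4, Pinehurst 5, Fernley 12 (total 32).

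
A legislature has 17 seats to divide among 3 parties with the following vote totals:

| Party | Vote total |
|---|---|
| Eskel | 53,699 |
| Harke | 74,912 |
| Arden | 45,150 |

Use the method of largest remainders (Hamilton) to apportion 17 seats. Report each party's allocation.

Eskel 5, Harke 7, Arden 5

Standard divisor: 173761 ÷ 17 ≈ 10221.235.
Standard quotas: Eskel 5.2537, Harke 7.3291, Arden 4.4173.
Lower quotas: Eskel 5, Harke 7, Arden 4 (sum 16, leaving 1 seat).
Remainders in descending order: Arden 0.4173, Harke 0.3291, Eskel 0.2537.
The surplus seat goes to Arden.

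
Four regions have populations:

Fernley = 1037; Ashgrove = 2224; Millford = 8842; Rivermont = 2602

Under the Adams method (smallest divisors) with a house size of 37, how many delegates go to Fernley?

3

Standard divisor 14705/37 ≈ 397.432; standard quotas: Fernley 2.609, Ashgrove 5.596, Millford 22.248, Rivermont 6.547.
Rounding up gives 3, 6, 23, 7 = 39 seats, so the divisor must be adjusted.
With modified divisor 430: modified quotas Fernley 2.412, Ashgrove 5.172, Millford 20.563, Rivermont 6.051.
Rounding up: Fernley 3, Ashgrove 6, Millford 21, Rivermont 7 (total 37).
Fernley receives 3.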